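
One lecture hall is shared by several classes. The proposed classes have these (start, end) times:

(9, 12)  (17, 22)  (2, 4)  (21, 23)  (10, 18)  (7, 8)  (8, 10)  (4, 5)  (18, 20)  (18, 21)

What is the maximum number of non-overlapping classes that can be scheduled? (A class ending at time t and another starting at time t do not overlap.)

Sort by end time and greedily take each interval whose start is ≥ the last chosen end.
By end time: (2,4), (4,5), (7,8), (8,10), (9,12), (10,18), (18,20), (18,21), (17,22), (21,23).
Pick (2,4); next start ≥ 4 → (4,5); next start ≥ 5 → (7,8); next start ≥ 8 → (8,10); next start ≥ 10 → (10,18); next start ≥ 18 → (18,20); next start ≥ 20 → (21,23).
Selected 7 classes.

7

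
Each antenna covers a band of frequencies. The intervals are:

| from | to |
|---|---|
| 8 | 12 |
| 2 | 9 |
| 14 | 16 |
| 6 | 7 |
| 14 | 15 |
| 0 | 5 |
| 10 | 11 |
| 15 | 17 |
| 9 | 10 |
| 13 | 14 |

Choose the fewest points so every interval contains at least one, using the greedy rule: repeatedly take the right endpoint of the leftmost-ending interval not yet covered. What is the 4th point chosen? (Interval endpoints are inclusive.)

Process intervals by earliest right end; each time one isn't hit yet, stab at its right endpoint.
Sorted: [0,5] [6,7] [2,9] [9,10] [10,11] [8,12] [13,14] [14,15] [14,16] [15,17]
{[0,5]} hit by 5; {[6,7],[2,9]} hit by 7; {[9,10],[10,11],[8,12]} hit by 10; {[13,14],[14,15],[14,16]} hit by 14; {[15,17]} hit by 17.
Points: 5, 7, 10, 14, 17 (5 total).

14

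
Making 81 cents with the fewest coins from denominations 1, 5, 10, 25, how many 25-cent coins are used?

3

Use the largest denomination that fits, subtract, and repeat.
81 = 3×25 + 1×5 + 1×1
Count of 25: 3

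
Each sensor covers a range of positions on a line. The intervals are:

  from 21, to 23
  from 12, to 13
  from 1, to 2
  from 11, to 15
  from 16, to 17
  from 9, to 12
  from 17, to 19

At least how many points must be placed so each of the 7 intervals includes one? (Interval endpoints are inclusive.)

Process intervals by earliest right end; each time one isn't hit yet, stab at its right endpoint.
By right end: [1,2]  [9,12]  [12,13]  [11,15]  [16,17]  [17,19]  [21,23]
[1,2] uncovered → point at 2; [9,12] uncovered → point at 12; [16,17] uncovered → point at 17; [21,23] uncovered → point at 23.
Points: 2, 12, 17, 23 (4 total).

4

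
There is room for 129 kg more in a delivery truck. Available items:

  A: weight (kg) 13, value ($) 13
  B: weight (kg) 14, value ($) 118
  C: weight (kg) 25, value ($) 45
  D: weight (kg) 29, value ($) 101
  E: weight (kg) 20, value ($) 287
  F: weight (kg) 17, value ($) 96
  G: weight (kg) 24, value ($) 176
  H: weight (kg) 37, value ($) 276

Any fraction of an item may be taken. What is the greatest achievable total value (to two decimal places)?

1012.21

Sort by value per unit weight and fill in that order.
Ratios (sorted): E 14.35, B 8.43, H 7.46, G 7.33, F 5.65, D 3.48, C 1.80, A 1.00
take E (20 @ 287); take B (14 @ 118); take H (37 @ 276); take G (24 @ 176); take F (17 @ 96); take 17/29 of D → 59.21. Capacity used 129/129.
Total value = 1012.21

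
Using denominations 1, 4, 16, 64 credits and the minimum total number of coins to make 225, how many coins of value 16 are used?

225 = 3×64 + 2×16 + 1×1
Count of 16: 2

2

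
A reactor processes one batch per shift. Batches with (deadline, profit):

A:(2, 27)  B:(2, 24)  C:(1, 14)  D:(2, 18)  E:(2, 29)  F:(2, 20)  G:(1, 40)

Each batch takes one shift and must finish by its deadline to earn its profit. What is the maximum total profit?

Sort by profit descending; place each in the latest free slot ≤ its deadline.
Profit order: G=40 E=29 A=27 B=24 F=20 D=18 C=14
Assign: G→slot 1, E→slot 2, A skipped, B skipped, F skipped, D skipped, C skipped.
Slots: [1:G] [2:E]
Profit = 40 + 29 = 69

69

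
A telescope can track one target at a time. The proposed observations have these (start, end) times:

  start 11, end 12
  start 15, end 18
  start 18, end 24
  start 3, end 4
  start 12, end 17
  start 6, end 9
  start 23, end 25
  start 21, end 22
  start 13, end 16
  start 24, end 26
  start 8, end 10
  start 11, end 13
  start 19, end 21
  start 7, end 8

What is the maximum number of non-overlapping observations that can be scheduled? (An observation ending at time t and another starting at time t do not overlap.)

8

Sorted by end: (3,4)  (7,8)  (6,9)  (8,10)  (11,12)  (11,13)  (13,16)  (12,17)  (15,18)  (19,21)  (21,22)  (18,24)  (23,25)  (24,26)
take (3,4); take (7,8); take (8,10); take (11,12); take (13,16); take (19,21); take (21,22); take (23,25); skip (24,26).
Selected 8 observations.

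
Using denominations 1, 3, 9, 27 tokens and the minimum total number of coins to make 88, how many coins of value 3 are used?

2

Use the largest denomination that fits, subtract, and repeat.
88 = 3×27 + 2×3 + 1×1
Count of 3: 2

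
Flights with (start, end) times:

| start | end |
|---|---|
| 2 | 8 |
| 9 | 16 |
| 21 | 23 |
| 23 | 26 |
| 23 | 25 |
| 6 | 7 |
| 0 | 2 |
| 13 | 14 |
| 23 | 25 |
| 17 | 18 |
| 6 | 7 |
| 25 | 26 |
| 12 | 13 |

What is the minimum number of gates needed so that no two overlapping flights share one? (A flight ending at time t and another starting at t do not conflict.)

3

The answer is the maximum number of intervals overlapping at any instant.
starts: [0, 2, 6, 6, 9, 12, 13, 17, 21, 23, 23, 23, 25]
ends:   [2, 7, 7, 8, 13, 14, 16, 18, 23, 25, 25, 26, 26]
s0→1 e2→0 s2→1 s6→2 s6→3  — peak 3.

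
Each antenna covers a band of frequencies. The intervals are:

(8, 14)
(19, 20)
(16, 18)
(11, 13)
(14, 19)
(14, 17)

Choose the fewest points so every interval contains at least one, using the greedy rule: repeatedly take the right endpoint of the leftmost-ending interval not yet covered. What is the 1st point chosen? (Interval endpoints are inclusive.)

13

Sort by right endpoint; whenever an interval is uncovered, place a point at its right end.
Sorted: [11,13] [8,14] [14,17] [16,18] [14,19] [19,20]
{[11,13],[8,14]} hit by 13; {[14,17],[16,18],[14,19]} hit by 17; {[19,20]} hit by 20.
Points: 13, 17, 20 (3 total).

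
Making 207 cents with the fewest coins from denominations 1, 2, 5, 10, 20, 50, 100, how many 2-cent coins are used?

1

207 = 2×100 + 1×5 + 1×2
Count of 2: 1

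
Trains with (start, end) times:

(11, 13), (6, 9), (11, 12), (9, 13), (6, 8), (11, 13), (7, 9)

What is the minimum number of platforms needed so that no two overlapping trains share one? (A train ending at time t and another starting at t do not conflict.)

4

Count concurrent intervals with a sweep; the peak is the room count.
Events (time:±→running): 6:+→1 6:+→2 7:+→3 8:-→2 9:-→1 9:-→0 9:+→1 11:+→2 11:+→3 11:+→4 … peak 4.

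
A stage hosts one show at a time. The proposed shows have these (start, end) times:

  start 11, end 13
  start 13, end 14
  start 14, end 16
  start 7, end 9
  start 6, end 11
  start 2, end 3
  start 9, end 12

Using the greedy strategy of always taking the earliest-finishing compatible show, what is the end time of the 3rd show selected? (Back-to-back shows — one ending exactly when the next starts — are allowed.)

By end time: (2,3), (7,9), (6,11), (9,12), (11,13), (13,14), (14,16).
Pick (2,3); next start ≥ 3 → (7,9); next start ≥ 9 → (9,12); next start ≥ 12 → (13,14); next start ≥ 14 → (14,16).
Selected: (2,3) (7,9) (9,12) (13,14) (14,16)

12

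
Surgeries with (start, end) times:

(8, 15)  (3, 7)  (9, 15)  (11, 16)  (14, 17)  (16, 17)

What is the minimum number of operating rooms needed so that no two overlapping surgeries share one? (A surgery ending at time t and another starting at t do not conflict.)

4

Events (time:±→running): 3:+→1 7:-→0 8:+→1 9:+→2 11:+→3 14:+→4 … peak 4.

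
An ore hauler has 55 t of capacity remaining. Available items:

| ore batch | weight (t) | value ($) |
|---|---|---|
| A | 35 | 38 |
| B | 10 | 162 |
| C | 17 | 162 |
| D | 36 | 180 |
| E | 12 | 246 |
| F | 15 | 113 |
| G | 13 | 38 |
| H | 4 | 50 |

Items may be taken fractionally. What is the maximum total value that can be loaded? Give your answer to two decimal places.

Greedy by value/weight ratio, highest first.
Ratios (sorted): E 20.50, B 16.20, H 12.50, C 9.53, F 7.53, D 5.00, G 2.92, A 1.09
take E (12 @ 246); take B (10 @ 162); take H (4 @ 50); take C (17 @ 162); take 12/15 of F → 90.40. Capacity used 55/55.
Total value = 710.40

710.40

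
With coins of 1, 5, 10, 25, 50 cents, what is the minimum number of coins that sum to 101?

101 = 2×50 + 1×1
Total coins = 2 + 1 = 3

3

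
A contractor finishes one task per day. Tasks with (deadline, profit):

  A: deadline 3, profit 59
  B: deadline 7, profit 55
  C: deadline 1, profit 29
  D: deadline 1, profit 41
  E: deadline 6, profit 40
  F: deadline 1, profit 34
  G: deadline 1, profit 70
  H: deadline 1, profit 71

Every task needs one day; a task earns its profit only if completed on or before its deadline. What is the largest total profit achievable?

Sort by profit descending; place each in the latest free slot ≤ its deadline.
By profit: H(d1,71), G(d1,70), A(d3,59), B(d7,55), D(d1,41), E(d6,40), F(d1,34), C(d1,29)
H→slot 1; G skipped; A→slot 3; B→slot 7; D skipped; E→slot 6; F skipped; C skipped.
Profit = 71 + 59 + 40 + 55 = 225

225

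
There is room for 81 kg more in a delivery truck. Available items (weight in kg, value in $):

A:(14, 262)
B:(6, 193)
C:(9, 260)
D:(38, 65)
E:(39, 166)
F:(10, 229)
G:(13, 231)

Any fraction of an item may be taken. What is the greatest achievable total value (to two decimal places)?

Greedy by value/weight ratio, highest first.
Ratios (sorted): B 32.17, C 28.89, F 22.90, A 18.71, G 17.77, E 4.26, D 1.71
take B (6 @ 193); take C (9 @ 260); take F (10 @ 229); take A (14 @ 262); take G (13 @ 231); take 29/39 of E → 123.44. Capacity used 81/81.
Total value = 1298.44

1298.44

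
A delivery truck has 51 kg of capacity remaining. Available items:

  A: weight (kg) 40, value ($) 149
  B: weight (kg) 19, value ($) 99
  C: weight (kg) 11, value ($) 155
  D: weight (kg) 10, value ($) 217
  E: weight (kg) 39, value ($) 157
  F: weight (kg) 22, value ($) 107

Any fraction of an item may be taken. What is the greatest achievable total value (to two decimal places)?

524.50

Sort by value per unit weight and fill in that order.
Order: D (217/10=21.70) > C (155/11=14.09) > B (99/19=5.21) > F (107/22=4.86) > E (157/39=4.03) > A (149/40=3.73)
Fill: take D (10 @ 217) → take C (11 @ 155) → take B (19 @ 99) → take 11/22 of F → 53.50; 51/51 used.
Total value = 524.50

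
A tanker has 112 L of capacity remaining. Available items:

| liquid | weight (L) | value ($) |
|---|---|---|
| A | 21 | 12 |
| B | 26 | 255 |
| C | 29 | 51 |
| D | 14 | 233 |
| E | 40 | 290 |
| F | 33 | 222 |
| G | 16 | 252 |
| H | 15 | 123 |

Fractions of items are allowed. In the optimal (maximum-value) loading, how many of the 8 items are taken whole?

5

Order: D (233/14=16.64) > G (252/16=15.75) > B (255/26=9.81) > H (123/15=8.20) > E (290/40=7.25) > F (222/33=6.73) > C (51/29=1.76) > A (12/21=0.57)
Fill: take D (14 @ 233) → take G (16 @ 252) → take B (26 @ 255) → take H (15 @ 123) → take E (40 @ 290) → take 1/33 of F → 6.73; 112/112 used.
5 item(s) taken whole; one partial (take 1/33 of F).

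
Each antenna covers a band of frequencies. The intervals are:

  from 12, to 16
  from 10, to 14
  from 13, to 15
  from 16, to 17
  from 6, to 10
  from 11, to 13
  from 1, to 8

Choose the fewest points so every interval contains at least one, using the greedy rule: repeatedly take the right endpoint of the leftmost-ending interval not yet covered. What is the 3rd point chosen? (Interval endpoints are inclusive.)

17

Sort by right endpoint; whenever an interval is uncovered, place a point at its right end.
Sorted: [1,8] [6,10] [11,13] [10,14] [13,15] [12,16] [16,17]
{[1,8],[6,10]} hit by 8; {[11,13],[10,14],[13,15],[12,16]} hit by 13; {[16,17]} hit by 17.
Points: 8, 13, 17 (3 total).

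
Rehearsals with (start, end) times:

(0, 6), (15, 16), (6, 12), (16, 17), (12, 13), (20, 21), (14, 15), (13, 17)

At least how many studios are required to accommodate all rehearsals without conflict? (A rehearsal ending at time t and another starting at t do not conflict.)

2

starts: [0, 6, 12, 13, 14, 15, 16, 20]
ends:   [6, 12, 13, 15, 16, 17, 17, 21]
s0→1 e6→0 s6→1 e12→0 s12→1 e13→0 s13→1 s14→2  — peak 2.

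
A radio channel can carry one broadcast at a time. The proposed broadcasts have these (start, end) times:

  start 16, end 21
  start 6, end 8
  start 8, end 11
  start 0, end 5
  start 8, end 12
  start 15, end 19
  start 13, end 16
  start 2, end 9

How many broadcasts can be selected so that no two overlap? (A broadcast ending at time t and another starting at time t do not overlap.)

Order by finish time; keep every interval that doesn't clash with the previous kept one.
By end time: (0,5), (6,8), (2,9), (8,11), (8,12), (13,16), (15,19), (16,21).
Pick (0,5); next start ≥ 5 → (6,8); next start ≥ 8 → (8,11); next start ≥ 11 → (13,16); next start ≥ 16 → (16,21).
Selected 5 broadcasts.

5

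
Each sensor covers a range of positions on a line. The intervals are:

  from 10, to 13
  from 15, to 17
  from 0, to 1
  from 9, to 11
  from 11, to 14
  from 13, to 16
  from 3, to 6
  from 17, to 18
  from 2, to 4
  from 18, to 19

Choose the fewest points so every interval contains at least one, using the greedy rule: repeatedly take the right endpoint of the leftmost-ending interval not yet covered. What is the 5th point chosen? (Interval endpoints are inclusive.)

Process intervals by earliest right end; each time one isn't hit yet, stab at its right endpoint.
By right end: [0,1]  [2,4]  [3,6]  [9,11]  [10,13]  [11,14]  [13,16]  [15,17]  [17,18]  [18,19]
[0,1] uncovered → point at 1; [2,4] uncovered → point at 4; [9,11] uncovered → point at 11; [13,16] uncovered → point at 16; [17,18] uncovered → point at 18.
Points: 1, 4, 11, 16, 18 (5 total).

18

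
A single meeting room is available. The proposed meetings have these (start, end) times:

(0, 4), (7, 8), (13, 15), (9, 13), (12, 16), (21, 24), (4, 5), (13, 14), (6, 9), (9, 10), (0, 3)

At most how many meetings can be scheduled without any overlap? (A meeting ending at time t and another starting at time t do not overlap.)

Sort by end time and greedily take each interval whose start is ≥ the last chosen end.
By end time: (0,3), (0,4), (4,5), (7,8), (6,9), (9,10), (9,13), (13,14), (13,15), (12,16), (21,24).
Pick (0,3); next start ≥ 3 → (4,5); next start ≥ 5 → (7,8); next start ≥ 8 → (9,10); next start ≥ 10 → (13,14); next start ≥ 14 → (21,24).
Selected 6 meetings.

6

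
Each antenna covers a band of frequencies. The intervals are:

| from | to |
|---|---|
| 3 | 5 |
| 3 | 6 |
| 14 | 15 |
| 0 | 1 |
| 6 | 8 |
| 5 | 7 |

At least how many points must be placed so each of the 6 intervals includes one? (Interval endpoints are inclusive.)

Process intervals by earliest right end; each time one isn't hit yet, stab at its right endpoint.
By right end: [0,1]  [3,5]  [3,6]  [5,7]  [6,8]  [14,15]
[0,1] uncovered → point at 1; [3,5] uncovered → point at 5; [6,8] uncovered → point at 8; [14,15] uncovered → point at 15.
Points: 1, 5, 8, 15 (4 total).

4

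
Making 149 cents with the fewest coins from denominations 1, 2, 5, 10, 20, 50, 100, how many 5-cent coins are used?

Use the largest denomination that fits, subtract, and repeat.
149 = 1×100 + 2×20 + 1×5 + 2×2
Count of 5: 1

1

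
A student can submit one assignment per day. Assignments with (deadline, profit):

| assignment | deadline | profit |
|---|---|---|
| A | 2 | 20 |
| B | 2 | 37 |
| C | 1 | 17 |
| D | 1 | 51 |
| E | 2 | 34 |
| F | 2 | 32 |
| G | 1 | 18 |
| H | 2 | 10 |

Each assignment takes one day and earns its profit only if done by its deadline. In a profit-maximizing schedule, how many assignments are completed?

2

Sort by profit descending; place each in the latest free slot ≤ its deadline.
Profit order: D=51 B=37 E=34 F=32 A=20 G=18 C=17 H=10
Assign: D→slot 1, B→slot 2, E skipped, F skipped, A skipped, G skipped, C skipped, H skipped.
Slots: [1:D] [2:B]
2 of 8 scheduled.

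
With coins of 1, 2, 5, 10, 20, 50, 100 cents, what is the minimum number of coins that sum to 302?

Greedy: take as many of the largest coin as possible, then repeat with the remainder.
302 = 3×100 + 1×2
Total coins = 3 + 1 = 4

4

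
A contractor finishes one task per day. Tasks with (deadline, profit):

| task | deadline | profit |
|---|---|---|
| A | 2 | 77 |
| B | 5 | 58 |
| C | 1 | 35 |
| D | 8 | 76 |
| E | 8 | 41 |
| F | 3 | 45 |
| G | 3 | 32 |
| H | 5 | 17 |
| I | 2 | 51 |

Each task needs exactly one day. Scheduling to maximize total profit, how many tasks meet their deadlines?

7

By profit: A(d2,77), D(d8,76), B(d5,58), I(d2,51), F(d3,45), E(d8,41), C(d1,35), G(d3,32), H(d5,17)
A→slot 2; D→slot 8; B→slot 5; I→slot 1; F→slot 3; E→slot 7; C skipped; G skipped; H→slot 4.
7 of 9 scheduled.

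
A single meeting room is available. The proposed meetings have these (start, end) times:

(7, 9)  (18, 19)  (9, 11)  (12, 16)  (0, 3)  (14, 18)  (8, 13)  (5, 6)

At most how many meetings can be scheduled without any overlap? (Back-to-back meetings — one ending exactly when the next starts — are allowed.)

Sorted by end: (0,3)  (5,6)  (7,9)  (9,11)  (8,13)  (12,16)  (14,18)  (18,19)
take (0,3); take (5,6); take (7,9); take (9,11); skip (8,13); take (12,16); take (18,19).
Selected 6 meetings.

6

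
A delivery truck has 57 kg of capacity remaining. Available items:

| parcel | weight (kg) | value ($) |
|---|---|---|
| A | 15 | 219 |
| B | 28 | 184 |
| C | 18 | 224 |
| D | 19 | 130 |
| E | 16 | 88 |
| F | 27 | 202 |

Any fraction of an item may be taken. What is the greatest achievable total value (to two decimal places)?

Greedy by value/weight ratio, highest first.
Order: A (219/15=14.60) > C (224/18=12.44) > F (202/27=7.48) > D (130/19=6.84) > B (184/28=6.57) > E (88/16=5.50)
Fill: take A (15 @ 219) → take C (18 @ 224) → take 24/27 of F → 179.56; 57/57 used.
Total value = 622.56

622.56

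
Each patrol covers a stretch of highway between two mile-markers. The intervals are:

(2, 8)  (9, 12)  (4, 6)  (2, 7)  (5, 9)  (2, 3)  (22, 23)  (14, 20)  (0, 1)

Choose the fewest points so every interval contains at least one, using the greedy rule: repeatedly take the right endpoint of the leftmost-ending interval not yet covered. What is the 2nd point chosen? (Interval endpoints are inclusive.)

3

Sorted: [0,1] [2,3] [4,6] [2,7] [2,8] [5,9] [9,12] [14,20] [22,23]
{[0,1]} hit by 1; {[2,3]} hit by 3; {[4,6],[2,7],[2,8],[5,9]} hit by 6; {[9,12]} hit by 12; {[14,20]} hit by 20; {[22,23]} hit by 23.
Points: 1, 3, 6, 12, 20, 23 (6 total).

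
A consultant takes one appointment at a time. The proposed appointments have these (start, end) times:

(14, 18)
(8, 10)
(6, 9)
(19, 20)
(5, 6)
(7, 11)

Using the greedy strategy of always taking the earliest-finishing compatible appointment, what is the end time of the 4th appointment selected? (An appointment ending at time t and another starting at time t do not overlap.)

Greedy by earliest finish: after sorting by end time, pick each interval compatible with the last pick.
By end time: (5,6), (6,9), (8,10), (7,11), (14,18), (19,20).
Pick (5,6); next start ≥ 6 → (6,9); next start ≥ 9 → (14,18); next start ≥ 18 → (19,20).
Selected: (5,6) (6,9) (14,18) (19,20)

20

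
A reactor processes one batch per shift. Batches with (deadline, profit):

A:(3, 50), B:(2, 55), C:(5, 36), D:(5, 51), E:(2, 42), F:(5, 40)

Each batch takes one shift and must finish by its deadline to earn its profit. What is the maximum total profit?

238

Profit order: B=55 D=51 A=50 E=42 F=40 C=36
Assign: B→slot 2, D→slot 5, A→slot 3, E→slot 1, F→slot 4, C skipped.
Slots: [1:E] [2:B] [3:A] [4:F] [5:D]
Profit = 42 + 55 + 50 + 40 + 51 = 238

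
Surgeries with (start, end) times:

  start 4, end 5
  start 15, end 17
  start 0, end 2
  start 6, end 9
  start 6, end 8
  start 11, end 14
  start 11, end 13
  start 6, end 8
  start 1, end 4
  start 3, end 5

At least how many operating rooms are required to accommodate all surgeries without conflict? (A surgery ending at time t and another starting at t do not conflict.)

3

Events (time:±→running): 0:+→1 1:+→2 2:-→1 3:+→2 4:-→1 4:+→2 5:-→1 5:-→0 6:+→1 6:+→2 6:+→3 … peak 3.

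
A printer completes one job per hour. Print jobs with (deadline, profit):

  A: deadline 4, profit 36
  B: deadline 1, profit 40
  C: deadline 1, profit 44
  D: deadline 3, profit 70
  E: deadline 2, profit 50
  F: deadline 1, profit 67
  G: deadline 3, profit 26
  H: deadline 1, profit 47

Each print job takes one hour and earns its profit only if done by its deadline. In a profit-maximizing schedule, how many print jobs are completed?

Take jobs in profit order; each goes to the latest open slot no later than its deadline.
By profit: D(d3,70), F(d1,67), E(d2,50), H(d1,47), C(d1,44), B(d1,40), A(d4,36), G(d3,26)
D→slot 3; F→slot 1; E→slot 2; H skipped; C skipped; B skipped; A→slot 4; G skipped.
4 of 8 scheduled.

4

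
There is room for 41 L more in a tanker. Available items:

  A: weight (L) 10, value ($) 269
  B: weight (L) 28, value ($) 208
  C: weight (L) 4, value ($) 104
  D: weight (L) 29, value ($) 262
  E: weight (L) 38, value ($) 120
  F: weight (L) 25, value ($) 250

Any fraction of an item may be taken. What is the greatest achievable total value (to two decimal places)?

Sort by value per unit weight and fill in that order.
Ratios (sorted): A 26.90, C 26.00, F 10.00, D 9.03, B 7.43, E 3.16
take A (10 @ 269); take C (4 @ 104); take F (25 @ 250); take 2/29 of D → 18.07. Capacity used 41/41.
Total value = 641.07

641.07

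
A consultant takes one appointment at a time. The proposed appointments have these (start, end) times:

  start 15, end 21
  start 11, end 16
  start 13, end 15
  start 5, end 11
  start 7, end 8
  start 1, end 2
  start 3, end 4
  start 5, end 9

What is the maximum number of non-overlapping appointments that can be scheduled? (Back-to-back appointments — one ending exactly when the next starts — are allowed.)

5

Sort by end time and greedily take each interval whose start is ≥ the last chosen end.
Sorted by end: (1,2)  (3,4)  (7,8)  (5,9)  (5,11)  (13,15)  (11,16)  (15,21)
take (1,2); take (3,4); take (7,8); take (13,15); skip (11,16); take (15,21).
Selected 5 appointments.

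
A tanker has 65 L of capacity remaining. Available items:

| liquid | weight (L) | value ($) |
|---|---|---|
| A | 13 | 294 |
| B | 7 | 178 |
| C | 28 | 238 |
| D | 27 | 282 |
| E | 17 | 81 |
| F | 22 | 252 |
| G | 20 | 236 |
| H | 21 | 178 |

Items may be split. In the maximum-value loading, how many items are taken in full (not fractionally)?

Greedy by value/weight ratio, highest first.
Order: B (178/7=25.43) > A (294/13=22.62) > G (236/20=11.80) > F (252/22=11.45) > D (282/27=10.44) > C (238/28=8.50) > H (178/21=8.48) > E (81/17=4.76)
Fill: take B (7 @ 178) → take A (13 @ 294) → take G (20 @ 236) → take F (22 @ 252) → take 3/27 of D → 31.33; 65/65 used.
4 item(s) taken whole; one partial (take 3/27 of D).

4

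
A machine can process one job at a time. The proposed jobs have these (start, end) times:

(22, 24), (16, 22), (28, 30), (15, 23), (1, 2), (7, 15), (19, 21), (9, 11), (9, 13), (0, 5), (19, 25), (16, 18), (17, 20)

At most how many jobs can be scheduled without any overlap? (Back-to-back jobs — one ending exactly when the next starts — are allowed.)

Order by finish time; keep every interval that doesn't clash with the previous kept one.
Sorted by end: (1,2)  (0,5)  (9,11)  (9,13)  (7,15)  (16,18)  (17,20)  (19,21)  (16,22)  (15,23)  (22,24)  (19,25)  (28,30)
take (1,2); take (9,11); take (16,18); take (19,21); skip (15,23); take (22,24); take (28,30).
Selected 6 jobs.

6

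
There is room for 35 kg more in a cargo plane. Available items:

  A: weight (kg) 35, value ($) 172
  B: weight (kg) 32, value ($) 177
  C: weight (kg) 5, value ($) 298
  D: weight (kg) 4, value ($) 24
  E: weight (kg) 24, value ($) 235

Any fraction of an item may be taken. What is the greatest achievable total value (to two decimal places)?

Sort by value per unit weight and fill in that order.
Order: C (298/5=59.60) > E (235/24=9.79) > D (24/4=6.00) > B (177/32=5.53) > A (172/35=4.91)
Fill: take C (5 @ 298) → take E (24 @ 235) → take D (4 @ 24) → take 2/32 of B → 11.06; 35/35 used.
Total value = 568.06

568.06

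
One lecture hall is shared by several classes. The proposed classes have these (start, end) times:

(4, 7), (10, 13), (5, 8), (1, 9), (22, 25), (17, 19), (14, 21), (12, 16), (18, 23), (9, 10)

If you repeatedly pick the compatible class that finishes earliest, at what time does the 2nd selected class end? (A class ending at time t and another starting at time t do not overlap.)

By end time: (4,7), (5,8), (1,9), (9,10), (10,13), (12,16), (17,19), (14,21), (18,23), (22,25).
Pick (4,7); next start ≥ 7 → (9,10); next start ≥ 10 → (10,13); next start ≥ 13 → (17,19); next start ≥ 19 → (22,25).
Selected: (4,7) (9,10) (10,13) (17,19) (22,25)

10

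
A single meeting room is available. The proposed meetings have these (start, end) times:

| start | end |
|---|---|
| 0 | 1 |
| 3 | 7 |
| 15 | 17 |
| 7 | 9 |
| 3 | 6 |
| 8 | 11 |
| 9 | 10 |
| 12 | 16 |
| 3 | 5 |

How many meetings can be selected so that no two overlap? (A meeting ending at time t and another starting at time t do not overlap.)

Sort by end time and greedily take each interval whose start is ≥ the last chosen end.
By end time: (0,1), (3,5), (3,6), (3,7), (7,9), (9,10), (8,11), (12,16), (15,17).
Pick (0,1); next start ≥ 1 → (3,5); next start ≥ 5 → (7,9); next start ≥ 9 → (9,10); next start ≥ 10 → (12,16).
Selected 5 meetings.

5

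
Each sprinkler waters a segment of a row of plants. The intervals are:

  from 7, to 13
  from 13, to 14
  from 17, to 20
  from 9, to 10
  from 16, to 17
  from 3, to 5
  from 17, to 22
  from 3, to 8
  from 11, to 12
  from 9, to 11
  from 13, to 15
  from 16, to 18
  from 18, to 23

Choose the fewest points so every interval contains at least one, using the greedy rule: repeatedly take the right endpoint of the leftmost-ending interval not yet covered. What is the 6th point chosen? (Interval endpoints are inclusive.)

Sorted: [3,5] [3,8] [9,10] [9,11] [11,12] [7,13] [13,14] [13,15] [16,17] [16,18] [17,20] [17,22] [18,23]
{[3,5],[3,8]} hit by 5; {[9,10],[9,11]} hit by 10; {[11,12],[7,13]} hit by 12; {[13,14],[13,15]} hit by 14; {[16,17],[16,18],[17,20],[17,22]} hit by 17; {[18,23]} hit by 23.
Points: 5, 10, 12, 14, 17, 23 (6 total).

23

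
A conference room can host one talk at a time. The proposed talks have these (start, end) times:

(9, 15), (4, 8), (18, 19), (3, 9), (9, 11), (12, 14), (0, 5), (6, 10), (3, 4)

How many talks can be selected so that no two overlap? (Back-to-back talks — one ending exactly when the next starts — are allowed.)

5

Sort by end time and greedily take each interval whose start is ≥ the last chosen end.
By end time: (3,4), (0,5), (4,8), (3,9), (6,10), (9,11), (12,14), (9,15), (18,19).
Pick (3,4); next start ≥ 4 → (4,8); next start ≥ 8 → (9,11); next start ≥ 11 → (12,14); next start ≥ 14 → (18,19).
Selected 5 talks.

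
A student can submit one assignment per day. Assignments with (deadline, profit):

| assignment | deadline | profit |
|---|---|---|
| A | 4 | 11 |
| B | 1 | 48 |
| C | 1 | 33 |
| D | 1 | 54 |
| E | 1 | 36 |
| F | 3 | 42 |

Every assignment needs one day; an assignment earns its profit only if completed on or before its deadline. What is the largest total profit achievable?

107

By profit: D(d1,54), B(d1,48), F(d3,42), E(d1,36), C(d1,33), A(d4,11)
D→slot 1; B skipped; F→slot 3; E skipped; C skipped; A→slot 4.
Profit = 54 + 42 + 11 = 107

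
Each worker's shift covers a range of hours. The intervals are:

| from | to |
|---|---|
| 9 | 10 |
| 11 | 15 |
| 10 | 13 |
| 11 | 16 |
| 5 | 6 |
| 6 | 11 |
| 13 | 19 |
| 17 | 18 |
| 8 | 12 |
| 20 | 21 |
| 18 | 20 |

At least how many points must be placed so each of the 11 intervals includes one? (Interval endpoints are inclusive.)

5

By right end: [5,6]  [9,10]  [6,11]  [8,12]  [10,13]  [11,15]  [11,16]  [17,18]  [13,19]  [18,20]  [20,21]
[5,6] uncovered → point at 6; [9,10] uncovered → point at 10; [11,15] uncovered → point at 15; [17,18] uncovered → point at 18; [20,21] uncovered → point at 21.
Points: 6, 10, 15, 18, 21 (5 total).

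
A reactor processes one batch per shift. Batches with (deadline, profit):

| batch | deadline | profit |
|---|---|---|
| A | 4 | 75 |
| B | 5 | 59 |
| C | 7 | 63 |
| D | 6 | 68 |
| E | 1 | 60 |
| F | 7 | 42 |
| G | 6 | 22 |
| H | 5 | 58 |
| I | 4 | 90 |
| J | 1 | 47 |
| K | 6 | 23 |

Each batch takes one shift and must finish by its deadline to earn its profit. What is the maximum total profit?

Profit order: I=90 A=75 D=68 C=63 E=60 B=59 H=58 J=47 F=42 K=23 G=22
Assign: I→slot 4, A→slot 3, D→slot 6, C→slot 7, E→slot 1, B→slot 5, H→slot 2, J skipped, F skipped, K skipped, G skipped.
Slots: [1:E] [2:H] [3:A] [4:I] [5:B] [6:D] [7:C]
Profit = 60 + 58 + 75 + 90 + 59 + 68 + 63 = 473

473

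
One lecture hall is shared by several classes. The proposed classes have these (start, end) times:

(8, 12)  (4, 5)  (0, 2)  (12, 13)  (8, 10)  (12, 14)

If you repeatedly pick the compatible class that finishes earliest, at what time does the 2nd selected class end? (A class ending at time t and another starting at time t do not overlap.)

Order by finish time; keep every interval that doesn't clash with the previous kept one.
Sorted by end: (0,2)  (4,5)  (8,10)  (8,12)  (12,13)  (12,14)
take (0,2); take (4,5); take (8,10); take (12,13).
Selected: (0,2) (4,5) (8,10) (12,13)

5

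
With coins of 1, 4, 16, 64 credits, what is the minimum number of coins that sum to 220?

7

Use the largest denomination that fits, subtract, and repeat.
220 = 3×64 + 1×16 + 3×4
Total coins = 3 + 1 + 3 = 7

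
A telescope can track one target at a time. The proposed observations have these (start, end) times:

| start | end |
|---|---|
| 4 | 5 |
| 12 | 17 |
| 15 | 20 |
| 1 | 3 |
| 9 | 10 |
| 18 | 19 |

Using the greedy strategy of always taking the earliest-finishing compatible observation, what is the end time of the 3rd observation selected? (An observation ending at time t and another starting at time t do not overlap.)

10

Sorted by end: (1,3)  (4,5)  (9,10)  (12,17)  (18,19)  (15,20)
take (1,3); take (4,5); take (9,10); take (12,17); take (18,19).
Selected: (1,3) (4,5) (9,10) (12,17) (18,19)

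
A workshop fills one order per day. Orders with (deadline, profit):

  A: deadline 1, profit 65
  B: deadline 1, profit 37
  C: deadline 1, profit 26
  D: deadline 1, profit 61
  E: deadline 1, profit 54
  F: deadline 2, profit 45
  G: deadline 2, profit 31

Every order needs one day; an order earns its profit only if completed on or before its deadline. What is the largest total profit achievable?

110

Profit order: A=65 D=61 E=54 F=45 B=37 G=31 C=26
Assign: A→slot 1, D skipped, E skipped, F→slot 2, B skipped, G skipped, C skipped.
Slots: [1:A] [2:F]
Profit = 65 + 45 = 110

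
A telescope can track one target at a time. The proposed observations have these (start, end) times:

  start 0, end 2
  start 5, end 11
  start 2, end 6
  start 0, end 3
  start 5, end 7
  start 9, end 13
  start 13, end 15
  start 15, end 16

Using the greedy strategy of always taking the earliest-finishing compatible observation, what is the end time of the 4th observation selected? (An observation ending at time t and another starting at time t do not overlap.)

By end time: (0,2), (0,3), (2,6), (5,7), (5,11), (9,13), (13,15), (15,16).
Pick (0,2); next start ≥ 2 → (2,6); next start ≥ 6 → (9,13); next start ≥ 13 → (13,15); next start ≥ 15 → (15,16).
Selected: (0,2) (2,6) (9,13) (13,15) (15,16)

15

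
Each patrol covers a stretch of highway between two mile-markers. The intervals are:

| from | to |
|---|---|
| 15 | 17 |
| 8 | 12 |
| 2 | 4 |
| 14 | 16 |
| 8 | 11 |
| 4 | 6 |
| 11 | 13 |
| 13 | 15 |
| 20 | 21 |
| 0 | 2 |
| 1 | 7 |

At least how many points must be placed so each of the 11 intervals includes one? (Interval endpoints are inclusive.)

5

Sort by right endpoint; whenever an interval is uncovered, place a point at its right end.
Sorted: [0,2] [2,4] [4,6] [1,7] [8,11] [8,12] [11,13] [13,15] [14,16] [15,17] [20,21]
{[0,2],[2,4]} hit by 2; {[4,6],[1,7]} hit by 6; {[8,11],[8,12],[11,13]} hit by 11; {[13,15],[14,16],[15,17]} hit by 15; {[20,21]} hit by 21.
Points: 2, 6, 11, 15, 21 (5 total).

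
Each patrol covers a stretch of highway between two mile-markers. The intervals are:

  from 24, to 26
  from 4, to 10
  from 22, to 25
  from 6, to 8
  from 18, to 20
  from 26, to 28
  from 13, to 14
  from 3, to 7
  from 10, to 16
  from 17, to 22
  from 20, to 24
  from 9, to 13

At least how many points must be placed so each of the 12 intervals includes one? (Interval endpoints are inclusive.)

Process intervals by earliest right end; each time one isn't hit yet, stab at its right endpoint.
Sorted: [3,7] [6,8] [4,10] [9,13] [13,14] [10,16] [18,20] [17,22] [20,24] [22,25] [24,26] [26,28]
{[3,7],[6,8],[4,10]} hit by 7; {[9,13],[13,14],[10,16]} hit by 13; {[18,20],[17,22],[20,24]} hit by 20; {[22,25],[24,26]} hit by 25; {[26,28]} hit by 28.
Points: 7, 13, 20, 25, 28 (5 total).

5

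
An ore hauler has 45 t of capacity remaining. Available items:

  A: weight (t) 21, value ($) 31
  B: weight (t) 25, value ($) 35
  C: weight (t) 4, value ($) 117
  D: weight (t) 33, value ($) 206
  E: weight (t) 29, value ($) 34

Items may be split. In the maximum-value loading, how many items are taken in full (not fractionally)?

Order: C (117/4=29.25) > D (206/33=6.24) > A (31/21=1.48) > B (35/25=1.40) > E (34/29=1.17)
Fill: take C (4 @ 117) → take D (33 @ 206) → take 8/21 of A → 11.81; 45/45 used.
2 item(s) taken whole; one partial (take 8/21 of A).

2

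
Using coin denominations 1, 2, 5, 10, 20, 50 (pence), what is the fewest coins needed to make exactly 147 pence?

Greedy: take as many of the largest coin as possible, then repeat with the remainder.
147 − 2×50→47 − 2×20→7 − 1×5→2 − 1×2→0
Total coins = 2 + 2 + 1 + 1 = 6

6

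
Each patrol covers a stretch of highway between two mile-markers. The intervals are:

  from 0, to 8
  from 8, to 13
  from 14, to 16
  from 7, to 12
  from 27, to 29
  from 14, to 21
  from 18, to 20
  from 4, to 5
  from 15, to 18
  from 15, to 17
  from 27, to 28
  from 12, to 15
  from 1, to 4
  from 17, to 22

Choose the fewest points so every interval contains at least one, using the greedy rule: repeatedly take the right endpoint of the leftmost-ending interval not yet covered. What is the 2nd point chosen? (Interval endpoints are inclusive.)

12

By right end: [1,4]  [4,5]  [0,8]  [7,12]  [8,13]  [12,15]  [14,16]  [15,17]  [15,18]  [18,20]  [14,21]  [17,22]  [27,28]  [27,29]
[1,4] uncovered → point at 4; [7,12] uncovered → point at 12; [14,16] uncovered → point at 16; [18,20] uncovered → point at 20; [27,28] uncovered → point at 28.
Points: 4, 12, 16, 20, 28 (5 total).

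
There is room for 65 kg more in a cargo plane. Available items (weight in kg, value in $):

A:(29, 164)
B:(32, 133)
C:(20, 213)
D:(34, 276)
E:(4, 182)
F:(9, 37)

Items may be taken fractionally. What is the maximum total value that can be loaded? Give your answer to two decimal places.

710.59

Sort by value per unit weight and fill in that order.
Order: E (182/4=45.50) > C (213/20=10.65) > D (276/34=8.12) > A (164/29=5.66) > B (133/32=4.16) > F (37/9=4.11)
Fill: take E (4 @ 182) → take C (20 @ 213) → take D (34 @ 276) → take 7/29 of A → 39.59; 65/65 used.
Total value = 710.59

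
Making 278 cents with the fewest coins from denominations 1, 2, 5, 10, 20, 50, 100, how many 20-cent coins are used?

Greedy: take as many of the largest coin as possible, then repeat with the remainder.
278 = 2×100 + 1×50 + 1×20 + 1×5 + 1×2 + 1×1
Count of 20: 1

1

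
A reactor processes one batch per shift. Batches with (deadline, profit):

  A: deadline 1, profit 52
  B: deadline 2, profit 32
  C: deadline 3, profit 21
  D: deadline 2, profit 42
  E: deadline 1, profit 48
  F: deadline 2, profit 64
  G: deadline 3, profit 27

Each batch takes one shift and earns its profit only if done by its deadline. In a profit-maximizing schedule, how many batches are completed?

3

Profit order: F=64 A=52 E=48 D=42 B=32 G=27 C=21
Assign: F→slot 2, A→slot 1, E skipped, D skipped, B skipped, G→slot 3, C skipped.
Slots: [1:A] [2:F] [3:G]
3 of 7 scheduled.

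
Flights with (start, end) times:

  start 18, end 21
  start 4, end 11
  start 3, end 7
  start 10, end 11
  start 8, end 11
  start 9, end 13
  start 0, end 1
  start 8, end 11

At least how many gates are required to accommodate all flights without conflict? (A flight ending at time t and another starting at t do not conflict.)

5

Events (time:±→running): 0:+→1 1:-→0 3:+→1 4:+→2 7:-→1 8:+→2 8:+→3 9:+→4 10:+→5 … peak 5.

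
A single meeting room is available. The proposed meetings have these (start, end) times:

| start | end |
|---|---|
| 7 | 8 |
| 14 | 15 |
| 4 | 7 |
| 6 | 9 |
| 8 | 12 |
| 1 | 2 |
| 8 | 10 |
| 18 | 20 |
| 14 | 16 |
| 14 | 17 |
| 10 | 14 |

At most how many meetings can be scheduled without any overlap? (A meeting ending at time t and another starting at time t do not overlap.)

Greedy by earliest finish: after sorting by end time, pick each interval compatible with the last pick.
By end time: (1,2), (4,7), (7,8), (6,9), (8,10), (8,12), (10,14), (14,15), (14,16), (14,17), (18,20).
Pick (1,2); next start ≥ 2 → (4,7); next start ≥ 7 → (7,8); next start ≥ 8 → (8,10); next start ≥ 10 → (10,14); next start ≥ 14 → (14,15); next start ≥ 15 → (18,20).
Selected 7 meetings.

7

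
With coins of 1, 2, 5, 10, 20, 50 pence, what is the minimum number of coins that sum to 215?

Use the largest denomination that fits, subtract, and repeat.
215 = 4×50 + 1×10 + 1×5
Total coins = 4 + 1 + 1 = 6

6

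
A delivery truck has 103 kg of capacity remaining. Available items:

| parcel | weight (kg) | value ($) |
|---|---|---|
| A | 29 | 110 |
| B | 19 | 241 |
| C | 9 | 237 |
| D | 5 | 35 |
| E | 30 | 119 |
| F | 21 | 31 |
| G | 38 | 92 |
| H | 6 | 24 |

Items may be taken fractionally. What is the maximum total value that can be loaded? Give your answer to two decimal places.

778.11

Order: C (237/9=26.33) > B (241/19=12.68) > D (35/5=7.00) > H (24/6=4.00) > E (119/30=3.97) > A (110/29=3.79) > G (92/38=2.42) > F (31/21=1.48)
Fill: take C (9 @ 237) → take B (19 @ 241) → take D (5 @ 35) → take H (6 @ 24) → take E (30 @ 119) → take A (29 @ 110) → take 5/38 of G → 12.11; 103/103 used.
Total value = 778.11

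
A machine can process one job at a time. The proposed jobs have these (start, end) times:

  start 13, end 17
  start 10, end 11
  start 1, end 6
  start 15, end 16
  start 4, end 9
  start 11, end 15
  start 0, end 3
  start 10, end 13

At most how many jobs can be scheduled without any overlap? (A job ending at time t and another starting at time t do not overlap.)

5

Sort by end time and greedily take each interval whose start is ≥ the last chosen end.
By end time: (0,3), (1,6), (4,9), (10,11), (10,13), (11,15), (15,16), (13,17).
Pick (0,3); next start ≥ 3 → (4,9); next start ≥ 9 → (10,11); next start ≥ 11 → (11,15); next start ≥ 15 → (15,16).
Selected 5 jobs.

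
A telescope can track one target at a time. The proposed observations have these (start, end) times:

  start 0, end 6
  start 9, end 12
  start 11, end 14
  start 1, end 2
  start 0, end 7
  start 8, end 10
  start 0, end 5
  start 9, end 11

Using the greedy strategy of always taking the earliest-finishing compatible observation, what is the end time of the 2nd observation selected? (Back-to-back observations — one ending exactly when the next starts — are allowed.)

By end time: (1,2), (0,5), (0,6), (0,7), (8,10), (9,11), (9,12), (11,14).
Pick (1,2); next start ≥ 2 → (8,10); next start ≥ 10 → (11,14).
Selected: (1,2) (8,10) (11,14)

10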